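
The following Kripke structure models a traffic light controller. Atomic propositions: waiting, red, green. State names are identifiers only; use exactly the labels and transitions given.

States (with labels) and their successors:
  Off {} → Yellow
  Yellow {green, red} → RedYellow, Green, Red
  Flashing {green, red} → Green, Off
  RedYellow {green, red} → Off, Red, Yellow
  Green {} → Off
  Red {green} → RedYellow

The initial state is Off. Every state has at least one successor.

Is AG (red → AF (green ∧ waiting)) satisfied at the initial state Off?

No

States satisfying red → AF (green ∧ waiting): {Off, Green, Red}.
States satisfying AG (red → AF (green ∧ waiting)): ∅.
RedYellow is reachable from Off and violates red → AF (green ∧ waiting), so AG fails at Off.
Off ∉ Sat(AG (red → AF (green ∧ waiting))).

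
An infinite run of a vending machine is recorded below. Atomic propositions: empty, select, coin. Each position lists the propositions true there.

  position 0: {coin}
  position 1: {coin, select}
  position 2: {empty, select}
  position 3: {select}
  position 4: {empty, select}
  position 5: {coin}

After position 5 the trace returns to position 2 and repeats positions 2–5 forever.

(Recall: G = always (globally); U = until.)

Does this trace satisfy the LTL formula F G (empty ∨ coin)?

Does not hold

G (empty ∨ coin) is false at every position 0..5, so it never becomes true and F G (empty ∨ coin) fails.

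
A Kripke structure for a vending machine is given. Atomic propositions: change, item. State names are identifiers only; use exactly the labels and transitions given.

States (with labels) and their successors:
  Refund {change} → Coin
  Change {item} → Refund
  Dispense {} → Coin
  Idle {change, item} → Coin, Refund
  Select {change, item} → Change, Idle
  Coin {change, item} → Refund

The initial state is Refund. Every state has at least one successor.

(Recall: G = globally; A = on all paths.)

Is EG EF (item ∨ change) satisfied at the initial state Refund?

States satisfying EF (item ∨ change): {Refund, Change, Dispense, Idle, Select, Coin}.
States satisfying EG EF (item ∨ change): {Refund, Change, Dispense, Idle, Select, Coin}.
Refund ∈ Sat(EG EF (item ∨ change)).

Yes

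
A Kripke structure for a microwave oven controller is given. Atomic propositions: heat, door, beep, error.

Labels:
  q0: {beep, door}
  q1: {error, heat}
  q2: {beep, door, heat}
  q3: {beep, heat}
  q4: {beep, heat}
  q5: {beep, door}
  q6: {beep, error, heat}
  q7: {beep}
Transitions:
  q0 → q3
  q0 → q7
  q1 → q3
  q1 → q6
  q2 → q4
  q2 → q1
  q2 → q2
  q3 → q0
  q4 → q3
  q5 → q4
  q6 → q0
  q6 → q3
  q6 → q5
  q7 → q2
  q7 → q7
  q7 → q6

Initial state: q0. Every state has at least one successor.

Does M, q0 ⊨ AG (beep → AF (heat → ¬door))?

States satisfying beep → AF (heat → ¬door): {q0, q1, q3, q4, q5, q6, q7}.
States satisfying AG (beep → AF (heat → ¬door)): ∅.
q2 is reachable from q0 and violates beep → AF (heat → ¬door), so AG fails at q0.
q0 ∉ Sat(AG (beep → AF (heat → ¬door))).

Does not hold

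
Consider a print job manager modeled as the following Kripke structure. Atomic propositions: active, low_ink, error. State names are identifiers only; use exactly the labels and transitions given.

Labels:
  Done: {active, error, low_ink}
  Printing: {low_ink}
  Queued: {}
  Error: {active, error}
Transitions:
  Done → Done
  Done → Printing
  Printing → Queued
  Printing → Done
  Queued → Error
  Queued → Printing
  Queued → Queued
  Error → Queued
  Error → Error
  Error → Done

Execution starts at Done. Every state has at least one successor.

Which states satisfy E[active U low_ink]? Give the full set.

States satisfying active: {Done, Error}.
States satisfying low_ink: {Done, Printing}.
States satisfying E[active U low_ink]: {Done, Printing, Error}.

{Done, Printing, Error}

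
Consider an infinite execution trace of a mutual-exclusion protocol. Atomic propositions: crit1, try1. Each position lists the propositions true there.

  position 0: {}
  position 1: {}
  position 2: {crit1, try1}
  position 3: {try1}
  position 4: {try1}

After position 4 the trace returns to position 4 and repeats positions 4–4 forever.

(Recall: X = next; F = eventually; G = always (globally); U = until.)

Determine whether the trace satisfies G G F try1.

Yes

G F try1 holds at every position 0..4, and those are all positions ever visited, so G G F try1 holds.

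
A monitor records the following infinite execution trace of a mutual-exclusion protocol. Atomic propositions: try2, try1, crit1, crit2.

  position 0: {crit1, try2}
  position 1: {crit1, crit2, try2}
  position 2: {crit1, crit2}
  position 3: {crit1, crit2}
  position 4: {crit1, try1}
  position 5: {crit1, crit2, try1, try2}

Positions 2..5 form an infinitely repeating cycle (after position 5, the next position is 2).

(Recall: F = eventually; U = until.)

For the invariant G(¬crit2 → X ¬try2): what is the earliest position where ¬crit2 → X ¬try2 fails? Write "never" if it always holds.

At position 0 the labels are {crit1, try2} and the next position 1 has {crit1, crit2, try2}, so ¬crit2 → X ¬try2 is false there. This is the first violation.

0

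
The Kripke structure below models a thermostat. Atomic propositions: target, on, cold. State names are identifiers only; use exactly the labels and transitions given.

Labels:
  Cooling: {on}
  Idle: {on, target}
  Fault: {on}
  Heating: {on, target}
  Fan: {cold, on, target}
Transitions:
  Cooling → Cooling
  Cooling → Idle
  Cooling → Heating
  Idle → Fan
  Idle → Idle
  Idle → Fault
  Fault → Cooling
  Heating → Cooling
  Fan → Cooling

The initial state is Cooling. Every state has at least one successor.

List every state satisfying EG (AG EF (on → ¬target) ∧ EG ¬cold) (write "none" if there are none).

States satisfying AG EF (on → ¬target) ∧ EG ¬cold: {Cooling, Idle, Fault, Heating}.
States satisfying EG (AG EF (on → ¬target) ∧ EG ¬cold): {Cooling, Idle, Fault, Heating}.

{Cooling, Idle, Fault, Heating}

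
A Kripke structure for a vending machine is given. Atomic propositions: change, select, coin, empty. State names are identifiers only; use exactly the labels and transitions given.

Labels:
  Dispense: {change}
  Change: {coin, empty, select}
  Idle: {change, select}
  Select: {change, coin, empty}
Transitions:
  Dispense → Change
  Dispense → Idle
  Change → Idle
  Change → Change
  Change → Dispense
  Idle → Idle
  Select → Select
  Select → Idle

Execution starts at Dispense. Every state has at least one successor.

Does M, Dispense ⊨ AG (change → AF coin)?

Does not hold

States satisfying change → AF coin: {Change, Select}.
States satisfying AG (change → AF coin): ∅.
Dispense is reachable from Dispense and violates change → AF coin, so AG fails at Dispense.
Dispense ∉ Sat(AG (change → AF coin)).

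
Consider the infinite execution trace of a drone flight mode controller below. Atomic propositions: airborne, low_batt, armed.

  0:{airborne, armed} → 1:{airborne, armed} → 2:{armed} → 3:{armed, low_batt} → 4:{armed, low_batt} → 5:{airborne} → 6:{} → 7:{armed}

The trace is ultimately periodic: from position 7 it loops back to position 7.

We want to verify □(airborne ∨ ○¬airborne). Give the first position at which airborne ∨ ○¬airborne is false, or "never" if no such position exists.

Check airborne ∨ ○¬airborne at each position in order: 0 ✓, 1 ✓, 2 ✓, 3 ✓.
At position 4 the labels are {armed, low_batt} and the next position 5 has {airborne}, so airborne ∨ ○¬airborne is false there. This is the first violation.

4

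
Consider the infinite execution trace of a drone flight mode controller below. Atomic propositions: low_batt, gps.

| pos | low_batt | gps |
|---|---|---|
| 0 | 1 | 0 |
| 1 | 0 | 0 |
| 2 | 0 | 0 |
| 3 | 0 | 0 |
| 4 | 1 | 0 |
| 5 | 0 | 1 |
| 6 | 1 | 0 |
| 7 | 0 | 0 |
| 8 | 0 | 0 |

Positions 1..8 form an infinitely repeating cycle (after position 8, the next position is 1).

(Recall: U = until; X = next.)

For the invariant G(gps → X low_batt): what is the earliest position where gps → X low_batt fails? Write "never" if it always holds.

never

gps → X low_batt holds at every position 0..8, and those are all the positions the trace ever visits, so the invariant G(gps → X low_batt) is never violated.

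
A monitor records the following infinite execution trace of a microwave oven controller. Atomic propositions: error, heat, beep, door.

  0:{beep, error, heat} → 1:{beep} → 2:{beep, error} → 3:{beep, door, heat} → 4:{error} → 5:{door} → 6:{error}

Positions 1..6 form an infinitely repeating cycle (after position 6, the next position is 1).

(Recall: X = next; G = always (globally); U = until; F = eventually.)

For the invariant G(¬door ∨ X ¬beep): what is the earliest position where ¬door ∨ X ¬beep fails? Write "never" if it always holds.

¬door ∨ X ¬beep holds at every position 0..6, and those are all the positions the trace ever visits, so the invariant G(¬door ∨ X ¬beep) is never violated.

never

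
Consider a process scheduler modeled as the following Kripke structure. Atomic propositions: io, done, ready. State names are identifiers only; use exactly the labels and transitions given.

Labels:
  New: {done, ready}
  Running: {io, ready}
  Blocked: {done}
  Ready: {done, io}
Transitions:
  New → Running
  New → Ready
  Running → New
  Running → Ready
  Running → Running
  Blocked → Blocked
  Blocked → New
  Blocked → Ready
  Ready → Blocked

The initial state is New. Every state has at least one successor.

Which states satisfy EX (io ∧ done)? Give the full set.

States satisfying io ∧ done: {Ready}.
States satisfying EX (io ∧ done): {New, Running, Blocked}.

{New, Running, Blocked}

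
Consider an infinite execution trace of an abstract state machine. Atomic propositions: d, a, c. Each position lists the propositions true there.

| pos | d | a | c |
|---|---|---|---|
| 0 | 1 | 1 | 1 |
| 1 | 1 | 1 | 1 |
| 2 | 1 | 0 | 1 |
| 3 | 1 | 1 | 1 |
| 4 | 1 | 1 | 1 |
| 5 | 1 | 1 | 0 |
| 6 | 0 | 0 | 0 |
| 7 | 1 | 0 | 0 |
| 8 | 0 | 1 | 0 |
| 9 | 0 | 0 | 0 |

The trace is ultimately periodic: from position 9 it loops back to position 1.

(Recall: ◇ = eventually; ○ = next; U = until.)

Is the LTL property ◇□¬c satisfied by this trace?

□¬c is false at every position 0..9, so it never becomes true and ◇□¬c fails.

Violated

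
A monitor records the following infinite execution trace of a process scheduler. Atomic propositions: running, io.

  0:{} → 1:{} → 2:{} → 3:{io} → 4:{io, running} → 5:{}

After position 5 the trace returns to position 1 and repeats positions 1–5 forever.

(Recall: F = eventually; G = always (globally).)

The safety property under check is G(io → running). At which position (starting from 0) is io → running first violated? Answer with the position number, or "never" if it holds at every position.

Check io → running at each position in order: 0 ✓, 1 ✓, 2 ✓.
At position 3 the labels are {io}, so io → running is false there. This is the first violation.

3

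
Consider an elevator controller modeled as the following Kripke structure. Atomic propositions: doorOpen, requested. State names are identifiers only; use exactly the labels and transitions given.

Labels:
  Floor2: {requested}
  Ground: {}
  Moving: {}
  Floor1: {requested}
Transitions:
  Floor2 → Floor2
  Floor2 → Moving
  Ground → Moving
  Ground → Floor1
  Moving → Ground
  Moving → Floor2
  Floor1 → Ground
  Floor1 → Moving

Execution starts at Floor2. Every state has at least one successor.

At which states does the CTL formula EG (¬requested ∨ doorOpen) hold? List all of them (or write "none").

States satisfying ¬requested ∨ doorOpen: {Ground, Moving}.
States satisfying EG (¬requested ∨ doorOpen): {Ground, Moving}.

{Ground, Moving}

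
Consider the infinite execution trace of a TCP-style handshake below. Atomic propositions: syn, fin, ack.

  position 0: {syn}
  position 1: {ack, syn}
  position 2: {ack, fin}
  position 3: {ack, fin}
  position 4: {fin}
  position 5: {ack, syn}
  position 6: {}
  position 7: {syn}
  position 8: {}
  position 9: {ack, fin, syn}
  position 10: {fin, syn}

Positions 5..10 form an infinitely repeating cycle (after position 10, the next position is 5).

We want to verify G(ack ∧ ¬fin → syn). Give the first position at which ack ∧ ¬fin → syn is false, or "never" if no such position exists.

never

ack ∧ ¬fin → syn holds at every position 0..10, and those are all the positions the trace ever visits, so the invariant G(ack ∧ ¬fin → syn) is never violated.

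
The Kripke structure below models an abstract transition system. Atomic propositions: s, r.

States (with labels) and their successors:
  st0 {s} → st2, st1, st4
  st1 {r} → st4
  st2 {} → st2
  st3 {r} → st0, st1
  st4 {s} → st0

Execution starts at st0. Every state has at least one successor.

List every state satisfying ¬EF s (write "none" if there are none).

{st2}

States satisfying s: {st0, st4}.
States satisfying EF s: {st0, st1, st3, st4}.
States satisfying ¬EF s: {st2}.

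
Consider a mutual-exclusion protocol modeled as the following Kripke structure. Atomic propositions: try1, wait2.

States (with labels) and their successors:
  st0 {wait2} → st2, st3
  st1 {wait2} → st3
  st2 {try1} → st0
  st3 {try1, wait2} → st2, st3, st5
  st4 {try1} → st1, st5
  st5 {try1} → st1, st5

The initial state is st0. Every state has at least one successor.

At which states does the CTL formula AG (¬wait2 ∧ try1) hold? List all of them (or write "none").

States satisfying ¬wait2 ∧ try1: {st2, st4, st5}.
States satisfying AG (¬wait2 ∧ try1): ∅.

none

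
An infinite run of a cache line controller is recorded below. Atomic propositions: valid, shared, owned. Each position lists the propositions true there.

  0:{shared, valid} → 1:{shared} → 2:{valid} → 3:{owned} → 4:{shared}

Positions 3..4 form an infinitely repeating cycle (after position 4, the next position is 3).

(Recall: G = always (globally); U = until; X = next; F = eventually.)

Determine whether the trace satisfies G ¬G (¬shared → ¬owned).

Holds

¬G (¬shared → ¬owned) holds at every position 0..4, and those are all positions ever visited, so G ¬G (¬shared → ¬owned) holds.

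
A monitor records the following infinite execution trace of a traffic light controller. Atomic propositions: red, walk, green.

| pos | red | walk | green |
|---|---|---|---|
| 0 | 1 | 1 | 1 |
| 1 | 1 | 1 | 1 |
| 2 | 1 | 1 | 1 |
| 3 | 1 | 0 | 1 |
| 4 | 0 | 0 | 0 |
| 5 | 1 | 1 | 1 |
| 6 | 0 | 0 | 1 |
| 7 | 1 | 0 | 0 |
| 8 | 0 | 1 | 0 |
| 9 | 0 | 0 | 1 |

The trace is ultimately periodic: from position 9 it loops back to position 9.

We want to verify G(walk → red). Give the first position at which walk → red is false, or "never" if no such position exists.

8

Check walk → red at each position in order: 0 ✓, 1 ✓, 2 ✓, 3 ✓, 4 ✓, 5 ✓, 6 ✓, 7 ✓.
At position 8 the labels are {walk}, so walk → red is false there. This is the first violation.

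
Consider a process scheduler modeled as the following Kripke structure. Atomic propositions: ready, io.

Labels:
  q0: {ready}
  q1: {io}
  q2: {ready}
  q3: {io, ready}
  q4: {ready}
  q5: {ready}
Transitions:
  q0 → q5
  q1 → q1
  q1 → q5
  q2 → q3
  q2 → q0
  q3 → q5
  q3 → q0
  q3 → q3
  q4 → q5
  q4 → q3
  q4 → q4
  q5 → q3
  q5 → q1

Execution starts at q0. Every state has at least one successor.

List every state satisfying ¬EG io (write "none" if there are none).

States satisfying io: {q1, q3}.
States satisfying EG io: {q1, q3}.
States satisfying ¬EG io: {q0, q2, q4, q5}.

{q0, q2, q4, q5}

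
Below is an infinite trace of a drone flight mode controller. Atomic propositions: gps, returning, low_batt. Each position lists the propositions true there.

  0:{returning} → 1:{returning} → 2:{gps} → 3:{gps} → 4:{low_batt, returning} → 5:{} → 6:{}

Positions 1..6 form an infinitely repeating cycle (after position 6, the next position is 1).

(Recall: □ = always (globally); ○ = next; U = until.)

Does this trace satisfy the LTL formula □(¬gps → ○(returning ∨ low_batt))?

¬gps → ○(returning ∨ low_batt) must hold at every position from 0 onward. It fails at position 1, so □(¬gps → ○(returning ∨ low_batt)) is false.
Positions where ¬gps holds: 0, 1, 4, 5, 6.
Check ○(returning ∨ low_batt) at each: 0→ok, 1→fails, 4→fails, 5→fails, 6→ok.

Violated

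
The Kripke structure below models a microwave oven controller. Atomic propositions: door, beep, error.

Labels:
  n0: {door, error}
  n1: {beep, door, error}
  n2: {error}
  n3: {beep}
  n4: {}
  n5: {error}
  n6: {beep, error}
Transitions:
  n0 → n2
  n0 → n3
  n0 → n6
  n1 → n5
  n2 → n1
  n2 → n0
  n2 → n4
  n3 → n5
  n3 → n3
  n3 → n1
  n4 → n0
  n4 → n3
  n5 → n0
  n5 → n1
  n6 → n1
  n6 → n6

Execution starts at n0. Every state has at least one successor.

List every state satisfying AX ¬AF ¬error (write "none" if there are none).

{n1, n5, n6}

States satisfying ¬AF ¬error: {n0, n1, n2, n5, n6}.
States satisfying AX ¬AF ¬error: {n1, n5, n6}.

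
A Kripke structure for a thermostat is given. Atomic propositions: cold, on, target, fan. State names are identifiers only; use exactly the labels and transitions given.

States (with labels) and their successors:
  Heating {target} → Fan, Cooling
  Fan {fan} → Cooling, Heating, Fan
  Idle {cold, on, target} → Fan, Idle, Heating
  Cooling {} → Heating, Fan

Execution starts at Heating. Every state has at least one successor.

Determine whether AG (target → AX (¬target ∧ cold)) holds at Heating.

Violated

States satisfying target → AX (¬target ∧ cold): {Fan, Cooling}.
States satisfying AG (target → AX (¬target ∧ cold)): ∅.
Heating is reachable from Heating and violates target → AX (¬target ∧ cold), so AG fails at Heating.
Heating ∉ Sat(AG (target → AX (¬target ∧ cold))).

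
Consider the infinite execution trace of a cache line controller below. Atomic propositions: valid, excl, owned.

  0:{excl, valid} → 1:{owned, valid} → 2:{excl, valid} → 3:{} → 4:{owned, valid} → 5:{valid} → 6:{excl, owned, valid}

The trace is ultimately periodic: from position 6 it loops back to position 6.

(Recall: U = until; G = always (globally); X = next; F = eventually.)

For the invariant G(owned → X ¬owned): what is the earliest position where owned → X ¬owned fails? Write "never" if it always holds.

Check owned → X ¬owned at each position in order: 0 ✓, 1 ✓, 2 ✓, 3 ✓, 4 ✓, 5 ✓.
At position 6 the labels are {excl, owned, valid} and the next position 6 has {excl, owned, valid}, so owned → X ¬owned is false there. This is the first violation.

6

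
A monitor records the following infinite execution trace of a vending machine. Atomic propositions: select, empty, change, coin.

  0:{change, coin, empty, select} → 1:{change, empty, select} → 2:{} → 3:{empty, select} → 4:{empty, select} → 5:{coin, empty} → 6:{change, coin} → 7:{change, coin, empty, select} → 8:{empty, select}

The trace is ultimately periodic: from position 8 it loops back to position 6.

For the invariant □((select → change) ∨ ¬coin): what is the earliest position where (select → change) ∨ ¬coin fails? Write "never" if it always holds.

(select → change) ∨ ¬coin holds at every position 0..8, and those are all the positions the trace ever visits, so the invariant □((select → change) ∨ ¬coin) is never violated.

never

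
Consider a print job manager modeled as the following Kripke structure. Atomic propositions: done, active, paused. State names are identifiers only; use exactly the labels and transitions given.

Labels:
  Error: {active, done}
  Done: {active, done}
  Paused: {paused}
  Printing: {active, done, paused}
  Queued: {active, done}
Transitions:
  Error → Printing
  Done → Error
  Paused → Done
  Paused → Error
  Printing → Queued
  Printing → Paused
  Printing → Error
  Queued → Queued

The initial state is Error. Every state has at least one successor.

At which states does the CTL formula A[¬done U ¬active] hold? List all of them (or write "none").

{Paused}

States satisfying ¬done: {Paused}.
States satisfying ¬active: {Paused}.
States satisfying A[¬done U ¬active]: {Paused}.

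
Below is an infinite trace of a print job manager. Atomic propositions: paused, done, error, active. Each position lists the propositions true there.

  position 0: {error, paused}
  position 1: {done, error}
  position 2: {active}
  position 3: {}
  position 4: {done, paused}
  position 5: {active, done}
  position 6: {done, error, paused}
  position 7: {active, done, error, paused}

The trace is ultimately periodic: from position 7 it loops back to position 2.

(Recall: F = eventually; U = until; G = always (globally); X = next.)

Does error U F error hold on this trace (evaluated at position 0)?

Walking from position 0: F error first holds at position 0, and error holds at every earlier position along the way, so error U F error holds.

Holds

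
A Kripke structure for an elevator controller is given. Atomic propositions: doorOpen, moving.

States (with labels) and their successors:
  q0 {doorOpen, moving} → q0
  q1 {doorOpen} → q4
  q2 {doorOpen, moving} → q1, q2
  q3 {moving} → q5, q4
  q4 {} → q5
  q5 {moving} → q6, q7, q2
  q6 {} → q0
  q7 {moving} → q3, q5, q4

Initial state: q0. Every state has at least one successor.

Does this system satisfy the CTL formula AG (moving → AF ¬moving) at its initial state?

No

States satisfying moving → AF ¬moving: {q1, q4, q6}.
States satisfying AG (moving → AF ¬moving): ∅.
q0 is reachable from q0 and violates moving → AF ¬moving, so AG fails at q0.
q0 ∉ Sat(AG (moving → AF ¬moving)).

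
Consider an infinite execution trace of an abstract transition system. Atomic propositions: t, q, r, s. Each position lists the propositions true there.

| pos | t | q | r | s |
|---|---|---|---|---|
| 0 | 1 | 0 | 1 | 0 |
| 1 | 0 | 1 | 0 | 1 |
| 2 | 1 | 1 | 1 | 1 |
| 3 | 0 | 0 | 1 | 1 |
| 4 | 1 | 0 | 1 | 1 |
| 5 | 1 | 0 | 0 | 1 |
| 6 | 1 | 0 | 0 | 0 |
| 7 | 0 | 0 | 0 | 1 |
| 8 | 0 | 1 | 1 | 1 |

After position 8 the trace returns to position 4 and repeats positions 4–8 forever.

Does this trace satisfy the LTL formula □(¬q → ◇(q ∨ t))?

Satisfied

¬q → ◇(q ∨ t) holds at every position 0..8, and those are all positions ever visited, so □(¬q → ◇(q ∨ t)) holds.
Positions where ¬q holds: 0, 3, 4, 5, 6, 7.
Check ◇(q ∨ t) at each: 0→ok, 3→ok, 4→ok, 5→ok, 6→ok, 7→ok.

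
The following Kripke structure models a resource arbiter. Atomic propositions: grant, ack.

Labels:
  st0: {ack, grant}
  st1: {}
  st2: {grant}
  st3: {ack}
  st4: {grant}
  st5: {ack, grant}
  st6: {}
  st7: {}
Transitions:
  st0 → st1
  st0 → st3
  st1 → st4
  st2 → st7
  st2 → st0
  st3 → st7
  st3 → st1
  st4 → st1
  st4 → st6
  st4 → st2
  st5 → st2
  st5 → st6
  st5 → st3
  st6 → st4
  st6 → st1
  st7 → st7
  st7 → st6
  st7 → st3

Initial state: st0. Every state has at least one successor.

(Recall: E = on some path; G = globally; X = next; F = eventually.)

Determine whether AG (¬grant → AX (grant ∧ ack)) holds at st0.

States satisfying ¬grant → AX (grant ∧ ack): {st0, st2, st4, st5}.
States satisfying AG (¬grant → AX (grant ∧ ack)): ∅.
st1 is reachable from st0 and violates ¬grant → AX (grant ∧ ack), so AG fails at st0.
st0 ∉ Sat(AG (¬grant → AX (grant ∧ ack))).

Violated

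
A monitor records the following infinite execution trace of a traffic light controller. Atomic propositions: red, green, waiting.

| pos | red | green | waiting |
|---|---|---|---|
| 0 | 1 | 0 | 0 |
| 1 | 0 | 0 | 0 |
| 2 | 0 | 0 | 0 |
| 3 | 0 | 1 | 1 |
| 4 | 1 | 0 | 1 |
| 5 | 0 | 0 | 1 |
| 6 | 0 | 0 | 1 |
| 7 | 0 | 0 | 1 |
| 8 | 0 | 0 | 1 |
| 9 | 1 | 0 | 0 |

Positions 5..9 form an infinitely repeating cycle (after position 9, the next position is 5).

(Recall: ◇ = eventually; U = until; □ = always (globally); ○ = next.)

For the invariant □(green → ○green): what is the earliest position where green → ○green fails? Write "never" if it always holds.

Check green → ○green at each position in order: 0 ✓, 1 ✓, 2 ✓.
At position 3 the labels are {green, waiting} and the next position 4 has {red, waiting}, so green → ○green is false there. This is the first violation.

3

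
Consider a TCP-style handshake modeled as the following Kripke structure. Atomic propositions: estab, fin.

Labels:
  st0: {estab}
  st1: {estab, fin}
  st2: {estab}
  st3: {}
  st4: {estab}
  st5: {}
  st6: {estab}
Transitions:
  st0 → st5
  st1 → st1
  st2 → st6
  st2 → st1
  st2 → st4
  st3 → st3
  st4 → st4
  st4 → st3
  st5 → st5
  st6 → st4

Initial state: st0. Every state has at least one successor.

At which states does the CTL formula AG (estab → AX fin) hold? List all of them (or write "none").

States satisfying estab → AX fin: {st1, st3, st5}.
States satisfying AG (estab → AX fin): {st1, st3, st5}.

{st1, st3, st5}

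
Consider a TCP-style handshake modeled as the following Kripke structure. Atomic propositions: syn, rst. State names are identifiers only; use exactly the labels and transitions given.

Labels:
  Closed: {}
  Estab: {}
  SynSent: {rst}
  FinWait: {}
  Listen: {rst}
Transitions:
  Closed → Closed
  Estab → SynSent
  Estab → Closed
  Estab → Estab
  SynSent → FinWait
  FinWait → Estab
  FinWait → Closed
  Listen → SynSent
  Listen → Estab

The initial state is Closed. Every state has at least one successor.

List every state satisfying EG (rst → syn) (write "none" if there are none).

{Closed, Estab, FinWait}

States satisfying rst → syn: {Closed, Estab, FinWait}.
States satisfying EG (rst → syn): {Closed, Estab, FinWait}.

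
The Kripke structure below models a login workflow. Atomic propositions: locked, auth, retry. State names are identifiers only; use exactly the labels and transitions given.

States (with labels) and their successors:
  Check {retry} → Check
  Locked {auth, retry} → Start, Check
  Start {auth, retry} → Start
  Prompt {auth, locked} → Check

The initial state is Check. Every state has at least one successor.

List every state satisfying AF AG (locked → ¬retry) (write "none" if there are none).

States satisfying AG (locked → ¬retry): {Check, Locked, Start, Prompt}.
States satisfying AF AG (locked → ¬retry): {Check, Locked, Start, Prompt}.

{Check, Locked, Start, Prompt}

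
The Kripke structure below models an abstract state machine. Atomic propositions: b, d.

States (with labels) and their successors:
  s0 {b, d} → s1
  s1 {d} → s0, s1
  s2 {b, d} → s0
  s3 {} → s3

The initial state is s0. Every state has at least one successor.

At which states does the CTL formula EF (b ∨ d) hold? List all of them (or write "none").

{s0, s1, s2}

States satisfying b ∨ d: {s0, s1, s2}.
States satisfying EF (b ∨ d): {s0, s1, s2}.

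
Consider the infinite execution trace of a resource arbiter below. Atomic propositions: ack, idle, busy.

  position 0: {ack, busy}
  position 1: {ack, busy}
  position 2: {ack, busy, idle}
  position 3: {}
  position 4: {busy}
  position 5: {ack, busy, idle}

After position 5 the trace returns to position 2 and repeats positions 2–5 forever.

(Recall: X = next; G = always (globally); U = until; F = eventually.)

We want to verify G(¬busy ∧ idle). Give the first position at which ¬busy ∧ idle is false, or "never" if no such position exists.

At position 0 the labels are {ack, busy}, so ¬busy ∧ idle is false there. This is the first violation.

0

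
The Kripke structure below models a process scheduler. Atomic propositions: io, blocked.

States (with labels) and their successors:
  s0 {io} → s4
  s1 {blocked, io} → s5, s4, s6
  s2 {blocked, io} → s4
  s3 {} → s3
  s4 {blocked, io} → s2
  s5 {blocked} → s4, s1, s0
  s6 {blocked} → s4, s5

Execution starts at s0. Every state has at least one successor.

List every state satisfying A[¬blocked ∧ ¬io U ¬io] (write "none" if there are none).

{s3, s5, s6}

States satisfying ¬blocked ∧ ¬io: {s3}.
States satisfying ¬io: {s3, s5, s6}.
States satisfying A[¬blocked ∧ ¬io U ¬io]: {s3, s5, s6}.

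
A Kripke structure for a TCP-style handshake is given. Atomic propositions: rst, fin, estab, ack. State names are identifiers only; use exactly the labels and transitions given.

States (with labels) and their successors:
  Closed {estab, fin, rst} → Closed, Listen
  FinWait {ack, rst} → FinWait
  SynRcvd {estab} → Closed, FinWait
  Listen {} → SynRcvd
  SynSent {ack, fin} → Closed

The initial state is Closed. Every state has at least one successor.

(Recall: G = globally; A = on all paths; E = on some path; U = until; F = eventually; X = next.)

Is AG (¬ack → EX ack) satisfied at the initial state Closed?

States satisfying ¬ack → EX ack: {FinWait, SynRcvd, SynSent}.
States satisfying AG (¬ack → EX ack): {FinWait}.
Closed is reachable from Closed and violates ¬ack → EX ack, so AG fails at Closed.
Closed ∉ Sat(AG (¬ack → EX ack)).

Violated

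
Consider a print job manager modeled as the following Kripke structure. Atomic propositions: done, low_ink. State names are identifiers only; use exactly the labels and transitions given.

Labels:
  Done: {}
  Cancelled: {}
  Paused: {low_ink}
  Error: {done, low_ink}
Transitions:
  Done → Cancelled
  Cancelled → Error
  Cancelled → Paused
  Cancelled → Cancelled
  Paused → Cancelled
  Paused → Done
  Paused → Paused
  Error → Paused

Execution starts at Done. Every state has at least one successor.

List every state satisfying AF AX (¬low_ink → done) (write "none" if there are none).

{Error}

States satisfying AX (¬low_ink → done): {Error}.
States satisfying AF AX (¬low_ink → done): {Error}.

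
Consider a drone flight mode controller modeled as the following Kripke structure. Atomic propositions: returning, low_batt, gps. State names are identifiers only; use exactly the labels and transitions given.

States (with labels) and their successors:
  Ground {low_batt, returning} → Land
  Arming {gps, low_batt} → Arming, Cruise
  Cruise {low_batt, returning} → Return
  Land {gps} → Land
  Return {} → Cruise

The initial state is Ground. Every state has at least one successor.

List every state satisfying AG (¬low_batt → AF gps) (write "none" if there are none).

{Ground, Land}

States satisfying ¬low_batt → AF gps: {Ground, Arming, Cruise, Land}.
States satisfying AG (¬low_batt → AF gps): {Ground, Land}.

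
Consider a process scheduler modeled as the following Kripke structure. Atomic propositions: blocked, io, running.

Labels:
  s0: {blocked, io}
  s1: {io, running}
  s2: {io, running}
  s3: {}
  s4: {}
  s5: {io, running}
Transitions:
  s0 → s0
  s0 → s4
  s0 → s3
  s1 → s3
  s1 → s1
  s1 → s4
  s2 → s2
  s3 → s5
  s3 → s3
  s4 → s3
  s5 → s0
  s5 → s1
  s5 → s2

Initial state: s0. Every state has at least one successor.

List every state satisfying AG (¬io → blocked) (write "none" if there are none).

States satisfying ¬io → blocked: {s0, s1, s2, s5}.
States satisfying AG (¬io → blocked): {s2}.

{s2}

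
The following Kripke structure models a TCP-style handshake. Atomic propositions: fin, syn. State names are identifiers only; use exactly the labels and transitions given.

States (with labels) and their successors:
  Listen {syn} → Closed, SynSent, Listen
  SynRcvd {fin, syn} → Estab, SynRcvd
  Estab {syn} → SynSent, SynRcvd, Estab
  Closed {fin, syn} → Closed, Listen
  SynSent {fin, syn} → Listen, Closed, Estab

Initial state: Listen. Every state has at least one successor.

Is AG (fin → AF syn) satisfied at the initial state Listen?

Yes

States satisfying fin → AF syn: {Listen, SynRcvd, Estab, Closed, SynSent}.
States satisfying AG (fin → AF syn): {Listen, SynRcvd, Estab, Closed, SynSent}.
Every state reachable from Listen satisfies fin → AF syn.
Listen ∈ Sat(AG (fin → AF syn)).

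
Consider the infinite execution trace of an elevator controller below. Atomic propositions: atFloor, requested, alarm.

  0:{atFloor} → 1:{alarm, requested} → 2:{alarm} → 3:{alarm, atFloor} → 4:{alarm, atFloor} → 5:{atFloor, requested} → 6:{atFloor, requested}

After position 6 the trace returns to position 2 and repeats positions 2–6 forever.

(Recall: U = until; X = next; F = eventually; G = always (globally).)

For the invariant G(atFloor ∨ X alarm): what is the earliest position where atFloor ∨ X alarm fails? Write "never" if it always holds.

atFloor ∨ X alarm holds at every position 0..6, and those are all the positions the trace ever visits, so the invariant G(atFloor ∨ X alarm) is never violated.

never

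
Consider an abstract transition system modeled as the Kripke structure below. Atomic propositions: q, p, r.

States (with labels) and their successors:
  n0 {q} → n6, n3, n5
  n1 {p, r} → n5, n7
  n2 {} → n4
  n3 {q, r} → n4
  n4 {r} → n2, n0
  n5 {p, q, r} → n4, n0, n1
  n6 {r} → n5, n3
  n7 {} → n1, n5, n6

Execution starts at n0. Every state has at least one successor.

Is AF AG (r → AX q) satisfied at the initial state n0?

No

States satisfying AG (r → AX q): ∅.
States satisfying AF AG (r → AX q): ∅.
There is a path from n0 along which AG (r → AX q) never holds.
n0 ∉ Sat(AF AG (r → AX q)).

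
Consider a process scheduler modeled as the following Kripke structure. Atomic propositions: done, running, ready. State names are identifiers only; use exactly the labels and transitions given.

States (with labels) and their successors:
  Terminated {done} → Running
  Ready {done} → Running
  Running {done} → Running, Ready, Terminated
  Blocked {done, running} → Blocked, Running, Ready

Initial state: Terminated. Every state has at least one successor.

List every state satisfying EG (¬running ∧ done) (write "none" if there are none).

{Terminated, Ready, Running}

States satisfying ¬running ∧ done: {Terminated, Ready, Running}.
States satisfying EG (¬running ∧ done): {Terminated, Ready, Running}.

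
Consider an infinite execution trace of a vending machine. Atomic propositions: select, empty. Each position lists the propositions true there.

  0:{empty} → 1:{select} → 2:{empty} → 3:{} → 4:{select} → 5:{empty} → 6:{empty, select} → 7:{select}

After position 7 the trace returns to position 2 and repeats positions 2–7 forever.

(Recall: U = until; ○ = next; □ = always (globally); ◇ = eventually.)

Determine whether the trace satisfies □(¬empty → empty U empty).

Does not hold

¬empty → empty U empty must hold at every position from 0 onward. It fails at position 1, so □(¬empty → empty U empty) is false.
Positions where ¬empty holds: 1, 3, 4, 7.
Check empty U empty at each: 1→fails, 3→fails, 4→fails, 7→fails.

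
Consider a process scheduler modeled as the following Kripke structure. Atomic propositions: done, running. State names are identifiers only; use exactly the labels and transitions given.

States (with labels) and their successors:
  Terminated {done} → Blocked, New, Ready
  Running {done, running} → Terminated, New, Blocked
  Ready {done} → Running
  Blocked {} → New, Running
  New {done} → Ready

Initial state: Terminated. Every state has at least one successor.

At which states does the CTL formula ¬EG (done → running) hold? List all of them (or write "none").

States satisfying done → running: {Running, Blocked}.
States satisfying EG (done → running): {Running, Blocked}.
States satisfying ¬EG (done → running): {Terminated, Ready, New}.

{Terminated, Ready, New}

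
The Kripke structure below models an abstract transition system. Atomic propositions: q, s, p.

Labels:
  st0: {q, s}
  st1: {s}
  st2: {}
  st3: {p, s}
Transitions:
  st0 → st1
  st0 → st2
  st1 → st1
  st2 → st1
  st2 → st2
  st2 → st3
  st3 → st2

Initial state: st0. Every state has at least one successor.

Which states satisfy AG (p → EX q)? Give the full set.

{st1}

States satisfying p → EX q: {st0, st1, st2}.
States satisfying AG (p → EX q): {st1}.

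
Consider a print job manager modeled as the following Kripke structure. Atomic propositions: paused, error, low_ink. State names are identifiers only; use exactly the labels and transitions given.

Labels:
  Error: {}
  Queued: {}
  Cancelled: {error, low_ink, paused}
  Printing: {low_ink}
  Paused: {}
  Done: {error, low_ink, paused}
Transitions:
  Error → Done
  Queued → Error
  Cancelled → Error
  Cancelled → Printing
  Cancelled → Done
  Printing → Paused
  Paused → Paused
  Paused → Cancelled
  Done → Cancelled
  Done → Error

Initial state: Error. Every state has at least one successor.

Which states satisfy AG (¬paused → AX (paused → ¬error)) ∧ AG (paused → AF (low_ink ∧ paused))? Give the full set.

none

States satisfying ¬paused → AX (paused → ¬error): {Queued, Cancelled, Printing, Done}.
States satisfying AG (¬paused → AX (paused → ¬error)): ∅.
States satisfying paused → AF (low_ink ∧ paused): {Error, Queued, Cancelled, Printing, Paused, Done}.
States satisfying AG (paused → AF (low_ink ∧ paused)): {Error, Queued, Cancelled, Printing, Paused, Done}.
States satisfying AG (¬paused → AX (paused → ¬error)) ∧ AG (paused → AF (low_ink ∧ paused)): ∅.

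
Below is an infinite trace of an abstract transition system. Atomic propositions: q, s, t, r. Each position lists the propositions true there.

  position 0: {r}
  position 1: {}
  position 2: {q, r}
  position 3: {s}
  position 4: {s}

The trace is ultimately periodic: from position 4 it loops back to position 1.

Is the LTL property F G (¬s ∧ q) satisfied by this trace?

G (¬s ∧ q) is false at every position 0..4, so it never becomes true and F G (¬s ∧ q) fails.

No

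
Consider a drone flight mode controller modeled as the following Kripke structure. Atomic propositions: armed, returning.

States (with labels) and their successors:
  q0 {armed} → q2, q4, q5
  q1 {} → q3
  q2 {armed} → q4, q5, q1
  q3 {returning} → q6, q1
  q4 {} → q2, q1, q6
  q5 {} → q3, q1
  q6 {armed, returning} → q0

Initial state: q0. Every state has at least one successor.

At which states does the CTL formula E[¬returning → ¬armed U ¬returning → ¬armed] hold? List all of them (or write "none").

States satisfying ¬returning → ¬armed: {q1, q3, q4, q5, q6}.
States satisfying E[¬returning → ¬armed U ¬returning → ¬armed]: {q1, q3, q4, q5, q6}.

{q1, q3, q4, q5, q6}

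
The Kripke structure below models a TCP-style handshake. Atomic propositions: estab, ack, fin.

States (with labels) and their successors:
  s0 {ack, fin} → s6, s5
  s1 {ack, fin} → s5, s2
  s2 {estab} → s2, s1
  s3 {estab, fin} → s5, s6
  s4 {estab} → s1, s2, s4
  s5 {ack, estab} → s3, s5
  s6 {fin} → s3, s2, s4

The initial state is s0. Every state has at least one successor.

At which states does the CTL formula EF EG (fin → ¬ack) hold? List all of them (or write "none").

{s0, s1, s2, s3, s4, s5, s6}

States satisfying EG (fin → ¬ack): {s2, s3, s4, s5, s6}.
States satisfying EF EG (fin → ¬ack): {s0, s1, s2, s3, s4, s5, s6}.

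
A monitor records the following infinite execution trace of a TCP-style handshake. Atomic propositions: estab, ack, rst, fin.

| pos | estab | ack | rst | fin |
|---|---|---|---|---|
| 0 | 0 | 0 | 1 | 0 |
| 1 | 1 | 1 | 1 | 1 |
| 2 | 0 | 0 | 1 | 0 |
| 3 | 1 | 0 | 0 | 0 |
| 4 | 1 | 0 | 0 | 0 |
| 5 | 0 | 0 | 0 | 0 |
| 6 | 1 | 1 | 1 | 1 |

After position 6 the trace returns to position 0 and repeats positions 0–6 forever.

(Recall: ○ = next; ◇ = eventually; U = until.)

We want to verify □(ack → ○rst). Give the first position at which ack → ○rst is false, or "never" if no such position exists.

never

ack → ○rst holds at every position 0..6, and those are all the positions the trace ever visits, so the invariant □(ack → ○rst) is never violated.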